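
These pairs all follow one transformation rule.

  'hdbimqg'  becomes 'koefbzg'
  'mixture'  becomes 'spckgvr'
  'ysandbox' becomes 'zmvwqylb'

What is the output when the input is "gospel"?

Rule — shift every letter 2 places backward in the alphabet (wrapping around), then move the last 3 characters to the front (rotate right by 3).
For "gospel" the result is "ncjemq".

ncjemq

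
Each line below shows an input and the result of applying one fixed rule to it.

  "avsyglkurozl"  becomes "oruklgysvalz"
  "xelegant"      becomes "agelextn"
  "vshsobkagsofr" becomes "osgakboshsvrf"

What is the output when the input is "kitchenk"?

ehctikkn

Each output is the input with this applied: reverse the string, then move the first 2 characters to the end (rotate left by 2).
For "kitchenk", step one produces "knehctik"; step two turns that into "ehctikkn".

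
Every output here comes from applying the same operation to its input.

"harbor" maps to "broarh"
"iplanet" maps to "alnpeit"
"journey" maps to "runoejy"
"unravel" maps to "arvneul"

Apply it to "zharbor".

What's happening: move the first 3 characters to the end (rotate left by 3), then take characters alternately from the front and the back (1st, last, 2nd, 2nd-last, ...).
For "zharbor", step one produces "rborzha"; step two turns that into "rabhozr".

rabhozr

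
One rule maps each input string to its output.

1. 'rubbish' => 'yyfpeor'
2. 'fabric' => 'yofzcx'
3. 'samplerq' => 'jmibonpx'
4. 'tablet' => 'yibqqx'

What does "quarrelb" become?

xoobiynr

The pattern: shift every letter 3 places backward in the alphabet (wrapping around), then move the first 2 characters to the end (rotate left by 2).
Applying that to "quarrelb" gives "xoobiynr".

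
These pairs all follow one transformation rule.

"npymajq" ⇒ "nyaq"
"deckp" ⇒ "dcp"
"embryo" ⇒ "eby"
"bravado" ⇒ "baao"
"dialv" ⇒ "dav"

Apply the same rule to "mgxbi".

mxi

What's happening: keep every other character starting from the first (positions 1st, 3rd, 5th, ...).
Doing the same to "mgxbi": "mxi".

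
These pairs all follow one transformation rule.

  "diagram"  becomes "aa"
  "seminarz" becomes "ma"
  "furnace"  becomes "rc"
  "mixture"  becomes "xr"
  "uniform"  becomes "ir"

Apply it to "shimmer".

ie

The transformation: keep one character in every 3, starting at position 3 (positions 3rd, 6th, 9th, ...).
Doing the same to "shimmer": "ie".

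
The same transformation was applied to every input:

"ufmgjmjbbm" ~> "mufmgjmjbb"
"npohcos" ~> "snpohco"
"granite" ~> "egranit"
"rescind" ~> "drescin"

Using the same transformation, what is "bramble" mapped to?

ebrambl

What's happening: move the last character to the front.
For "bramble" the result is "ebrambl".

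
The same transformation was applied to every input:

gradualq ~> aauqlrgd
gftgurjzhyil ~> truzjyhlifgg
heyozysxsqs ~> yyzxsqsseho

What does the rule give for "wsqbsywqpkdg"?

The transformation: swap each adjacent pair of characters (1↔2, 3↔4, ...), then move the first 3 characters to the end (rotate left by 3).
On "wsqbsywqpkdg": the first step gives "swbqysqwkpgd", and the second then gives "qysqwkpgdswb".

qysqwkpgdswb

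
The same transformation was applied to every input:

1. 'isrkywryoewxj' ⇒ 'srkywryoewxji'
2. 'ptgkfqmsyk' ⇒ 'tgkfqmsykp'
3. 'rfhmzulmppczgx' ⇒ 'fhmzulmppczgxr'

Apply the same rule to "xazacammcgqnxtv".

azacammcgqnxtvx

What's happening: move the first character to the end.
So "xazacammcgqnxtv" becomes "azacammcgqnxtvx".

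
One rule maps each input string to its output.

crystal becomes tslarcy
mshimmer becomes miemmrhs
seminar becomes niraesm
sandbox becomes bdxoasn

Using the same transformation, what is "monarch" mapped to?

The rule is to move the first 3 characters to the end (rotate left by 3), then swap each adjacent pair of characters (1↔2, 3↔4, ...).
Applying both steps to "monarch": "archmon", then "rahcomn".

rahcomn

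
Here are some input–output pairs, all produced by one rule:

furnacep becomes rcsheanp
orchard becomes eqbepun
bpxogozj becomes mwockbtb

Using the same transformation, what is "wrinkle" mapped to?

yrjevax

The rule is to shift every letter 13 places forward in the alphabet (wrapping around) — i.e. ROT13, then move the last 2 characters to the front (rotate right by 2).
Starting from "wrinkle": after the first operation, "jevaxyr"; after the second, "yrjevax".
(Check on "orchard": → "bepuneq" → "eqbepun" ✓)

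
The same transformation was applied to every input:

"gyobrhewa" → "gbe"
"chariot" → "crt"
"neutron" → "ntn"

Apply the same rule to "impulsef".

In each case the input is transformed by: keep one character in every 3, starting at position 1 (positions 1st, 4th, 7th, ...).
On "impulsef" that produces "iue".

iue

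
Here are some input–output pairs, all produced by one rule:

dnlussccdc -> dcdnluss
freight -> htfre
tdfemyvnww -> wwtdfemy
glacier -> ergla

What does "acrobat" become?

The pattern: move the last 2 characters to the front (rotate right by 2), then delete the last 2 characters.
For "acrobat", step one produces "atacrob"; step two turns that into "atacr".

atacr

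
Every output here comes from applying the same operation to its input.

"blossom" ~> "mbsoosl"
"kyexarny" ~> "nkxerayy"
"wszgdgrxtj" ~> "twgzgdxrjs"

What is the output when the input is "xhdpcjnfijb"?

bxpdjcfnjih

What's happening: swap each adjacent pair of characters (1↔2, 3↔4, ...), then swap the first and last characters.
For "xhdpcjnfijb" the result is "bxpdjcfnjih".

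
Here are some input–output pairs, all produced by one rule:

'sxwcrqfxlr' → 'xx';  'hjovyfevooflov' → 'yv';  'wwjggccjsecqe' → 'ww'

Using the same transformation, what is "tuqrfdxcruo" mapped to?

Rule — sort the characters into reverse alphabetical order, then keep only the first 2 characters.
Working it through for "tuqrfdxcruo": intermediate "xuutrrqofdc", final "xu".

xu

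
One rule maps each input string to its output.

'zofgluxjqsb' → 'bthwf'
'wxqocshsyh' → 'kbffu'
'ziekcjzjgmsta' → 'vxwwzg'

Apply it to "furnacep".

Looking at the pairs, the operation is to keep every other character starting from the second (positions 2nd, 4th, 6th, ...), then shift every letter 13 places forward in the alphabet (wrapping around) — i.e. ROT13.
Starting from "furnacep": after the first operation, "uncp"; after the second, "hapc".
(Check on "wxqocshsyh": → "xossh" → "kbffu" ✓)

hapc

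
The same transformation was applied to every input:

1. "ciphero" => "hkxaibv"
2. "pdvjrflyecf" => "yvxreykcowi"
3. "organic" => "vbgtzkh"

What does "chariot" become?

mhbktav

The transformation: reverse the string, then shift every letter 7 places backward in the alphabet (wrapping around).
For "chariot" the result is "mhbktav".
(Check on "pdvjrflyecf": → "fceylfrjvdp" → "yvxreykcowi" ✓)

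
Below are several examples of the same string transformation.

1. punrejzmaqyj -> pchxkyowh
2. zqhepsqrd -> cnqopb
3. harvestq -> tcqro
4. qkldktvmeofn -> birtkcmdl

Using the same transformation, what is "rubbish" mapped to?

Rule — shift every letter 2 places backward in the alphabet (wrapping around), then delete the first 3 characters.
Working it through for "rubbish": intermediate "pszzgqf", final "zgqf".

zgqf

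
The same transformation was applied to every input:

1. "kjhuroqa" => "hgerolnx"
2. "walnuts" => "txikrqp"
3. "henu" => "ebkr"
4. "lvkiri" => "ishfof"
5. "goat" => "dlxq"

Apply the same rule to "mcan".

Looking at the pairs, the operation is to shift every letter 3 places backward in the alphabet (wrapping around).
Doing the same to "mcan": "jzxk".

jzxk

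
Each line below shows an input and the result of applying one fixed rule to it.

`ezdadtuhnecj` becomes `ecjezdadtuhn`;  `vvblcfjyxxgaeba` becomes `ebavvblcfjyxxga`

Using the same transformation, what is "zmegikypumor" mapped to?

What's happening: move the last 3 characters to the front (rotate right by 3).
So "zmegikypumor" becomes "morzmegikypu".

morzmegikypu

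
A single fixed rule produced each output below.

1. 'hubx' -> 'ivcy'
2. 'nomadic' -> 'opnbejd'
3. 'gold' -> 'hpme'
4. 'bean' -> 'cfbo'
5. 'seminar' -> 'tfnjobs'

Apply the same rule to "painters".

The pattern: shift every letter 1 place forward in the alphabet (wrapping around).
On "painters" that produces "qbjoufst".

qbjoufst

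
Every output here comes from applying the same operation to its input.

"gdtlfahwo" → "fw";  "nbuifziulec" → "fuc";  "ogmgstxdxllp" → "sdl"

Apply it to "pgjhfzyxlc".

fx

Rule — delete the first 2 characters, then keep one character in every 3, starting at position 3 (positions 3rd, 6th, 9th, ...).
For "pgjhfzyxlc", step one produces "jhfzyxlc"; step two turns that into "fx".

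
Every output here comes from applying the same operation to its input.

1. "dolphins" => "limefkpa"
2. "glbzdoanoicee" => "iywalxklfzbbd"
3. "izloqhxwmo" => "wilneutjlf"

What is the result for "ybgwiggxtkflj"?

ydtfdduqhcigv

Looking at the pairs, the operation is to shift every letter 3 places backward in the alphabet (wrapping around), then move the first character to the end.
Applying both steps to "ybgwiggxtkflj": "vydtfdduqhcig", then "ydtfdduqhcigv".
(Check on "dolphins": → "alimefkp" → "limefkpa" ✓)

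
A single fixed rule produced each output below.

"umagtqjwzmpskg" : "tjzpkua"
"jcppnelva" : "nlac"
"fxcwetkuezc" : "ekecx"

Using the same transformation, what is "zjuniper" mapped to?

Each output is the input with this applied: move the first 3 characters to the end (rotate left by 3), then keep every other character starting from the second (positions 2nd, 4th, 6th, ...).
On "zjuniper": the first step gives "niperzju", and the second then gives "iezu".
(Check on "jcppnelva": → "pnelvajcp" → "nlac" ✓)

iezu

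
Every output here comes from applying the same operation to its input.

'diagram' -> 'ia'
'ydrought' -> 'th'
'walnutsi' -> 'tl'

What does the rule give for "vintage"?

ne

Rule — sort the characters into reverse alphabetical order, then keep one character in every 3, starting at position 3 (positions 3rd, 6th, 9th, ...).
On "vintage": the first step gives "vtnigea", and the second then gives "ne".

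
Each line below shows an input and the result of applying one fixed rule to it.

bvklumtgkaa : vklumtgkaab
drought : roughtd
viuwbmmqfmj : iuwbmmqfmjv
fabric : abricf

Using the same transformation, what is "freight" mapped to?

The pattern: move the first character to the end.
"freight" → "reightf".

reightf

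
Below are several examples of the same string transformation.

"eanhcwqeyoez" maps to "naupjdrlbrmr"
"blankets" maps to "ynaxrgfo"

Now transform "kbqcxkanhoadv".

Each output is the input with this applied: move the first character to the end, then shift every letter 13 places forward in the alphabet (wrapping around) — i.e. ROT13.
For "kbqcxkanhoadv", step one produces "bqcxkanhoadvk"; step two turns that into "odpkxnaubnqix".

odpkxnaubnqix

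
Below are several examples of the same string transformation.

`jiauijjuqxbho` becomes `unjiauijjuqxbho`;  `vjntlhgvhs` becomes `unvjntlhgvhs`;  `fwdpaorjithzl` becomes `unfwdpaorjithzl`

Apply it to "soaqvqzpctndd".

What's happening: prepend "un".
Doing the same to "soaqvqzpctndd": "unsoaqvqzpctndd".

unsoaqvqzpctndd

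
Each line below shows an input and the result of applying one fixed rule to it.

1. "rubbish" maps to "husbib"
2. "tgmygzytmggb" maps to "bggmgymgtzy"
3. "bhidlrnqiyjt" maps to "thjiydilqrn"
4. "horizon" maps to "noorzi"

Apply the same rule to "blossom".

In each case the input is transformed by: take characters alternately from the front and the back (1st, last, 2nd, 2nd-last, ...), then delete the first character.
Starting from "blossom": after the first operation, "bmlooss"; after the second, "mlooss".
(Check on "horizon": → "hnoorzi" → "noorzi" ✓)

mlooss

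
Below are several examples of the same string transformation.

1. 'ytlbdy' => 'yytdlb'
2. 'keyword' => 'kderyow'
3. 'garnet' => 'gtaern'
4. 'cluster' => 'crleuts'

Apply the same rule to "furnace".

In each case the input is transformed by: take characters alternately from the front and the back (1st, last, 2nd, 2nd-last, ...).
On "furnace" that produces "feucran".

feucran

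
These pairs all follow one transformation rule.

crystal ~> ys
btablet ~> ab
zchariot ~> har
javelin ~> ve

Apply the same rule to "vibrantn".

The transformation: delete the last 3 characters, then delete the first 2 characters.
For "vibrantn", step one produces "vibra"; step two turns that into "bra".

bra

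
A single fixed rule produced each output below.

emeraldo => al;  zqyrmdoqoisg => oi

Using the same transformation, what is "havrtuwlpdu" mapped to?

lp

The transformation: move the last 2 characters to the front (rotate right by 2), then keep only the last 2 characters.
"havrtuwlpdu" → "duhavrtuwlp" → "lp".
(Check on "emeraldo": → "doemeral" → "al" ✓)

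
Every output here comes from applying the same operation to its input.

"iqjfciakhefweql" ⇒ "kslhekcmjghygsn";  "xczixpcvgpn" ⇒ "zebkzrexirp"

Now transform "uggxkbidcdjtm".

wiizmdkfeflvo

The rule is to shift every letter 2 places forward in the alphabet (wrapping around).
For "uggxkbidcdjtm" the result is "wiizmdkfeflvo".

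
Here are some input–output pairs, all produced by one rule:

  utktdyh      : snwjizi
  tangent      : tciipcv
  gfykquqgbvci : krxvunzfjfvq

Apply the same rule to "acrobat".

qpiprgd

In each case the input is transformed by: move the last 3 characters to the front (rotate right by 3), then shift every letter 11 places backward in the alphabet (wrapping around).
Working it through for "acrobat": intermediate "batacro", final "qpiprgd".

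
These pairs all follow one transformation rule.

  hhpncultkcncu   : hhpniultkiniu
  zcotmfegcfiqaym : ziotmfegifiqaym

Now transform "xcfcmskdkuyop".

The pattern: replace every "c" with "i".
On "xcfcmskdkuyop" that produces "xifimskdkuyop".

xifimskdkuyop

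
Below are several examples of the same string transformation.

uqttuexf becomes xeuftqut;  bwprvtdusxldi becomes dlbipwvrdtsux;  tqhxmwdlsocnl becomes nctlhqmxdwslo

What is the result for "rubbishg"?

hsrgbuib

The rule is to move the last 3 characters to the front (rotate right by 3), then swap each adjacent pair of characters (1↔2, 3↔4, ...).
Starting from "rubbishg": after the first operation, "shgrubbi"; after the second, "hsrgbuib".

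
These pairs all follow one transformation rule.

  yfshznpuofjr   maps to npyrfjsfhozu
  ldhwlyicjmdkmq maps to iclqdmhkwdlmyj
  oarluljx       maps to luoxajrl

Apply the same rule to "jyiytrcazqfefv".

cajvyfieyftqrz

The rule is to take characters alternately from the front and the back (1st, last, 2nd, 2nd-last, ...), then move the last 2 characters to the front (rotate right by 2).
"jyiytrcazqfefv" → "cajvyfieyftqrz".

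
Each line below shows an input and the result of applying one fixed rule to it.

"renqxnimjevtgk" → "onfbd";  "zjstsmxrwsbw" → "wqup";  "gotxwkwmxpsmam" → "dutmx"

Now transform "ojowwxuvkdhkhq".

ltrae

The pattern: shift every letter 3 places backward in the alphabet (wrapping around), then keep one character in every 3, starting at position 1 (positions 1st, 4th, 7th, ...).
"ojowwxuvkdhkhq" → "ltrae".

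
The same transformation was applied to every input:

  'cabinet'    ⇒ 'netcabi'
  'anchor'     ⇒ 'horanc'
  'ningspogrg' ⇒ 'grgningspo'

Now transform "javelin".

What's happening: move the last 3 characters to the front (rotate right by 3).
Doing the same to "javelin": "linjave".

linjave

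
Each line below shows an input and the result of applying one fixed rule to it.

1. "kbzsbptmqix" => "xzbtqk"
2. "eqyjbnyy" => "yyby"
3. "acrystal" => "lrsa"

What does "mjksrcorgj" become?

jkrog

The pattern: swap the first and last characters, then keep every other character starting from the first (positions 1st, 3rd, 5th, ...).
"mjksrcorgj" → "jjksrcorgm" → "jkrog".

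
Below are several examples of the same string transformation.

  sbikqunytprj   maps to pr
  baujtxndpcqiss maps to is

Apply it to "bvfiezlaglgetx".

The transformation: move the last 3 characters to the front (rotate right by 3), then keep only the first 2 characters.
For "bvfiezlaglgetx", step one produces "etxbvfiezlaglg"; step two turns that into "et".

et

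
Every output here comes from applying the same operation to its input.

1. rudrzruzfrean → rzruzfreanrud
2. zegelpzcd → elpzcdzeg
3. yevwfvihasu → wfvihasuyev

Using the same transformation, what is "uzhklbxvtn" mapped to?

The rule is to move the first 3 characters to the end (rotate left by 3).
For "uzhklbxvtn" the result is "klbxvtnuzh".

klbxvtnuzh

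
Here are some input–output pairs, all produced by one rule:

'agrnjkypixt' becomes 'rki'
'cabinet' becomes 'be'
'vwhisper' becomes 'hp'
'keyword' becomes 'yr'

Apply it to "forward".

Each output is the input with this applied: keep one character in every 3, starting at position 3 (positions 3rd, 6th, 9th, ...).
Applying that to "forward" gives "rr".

rr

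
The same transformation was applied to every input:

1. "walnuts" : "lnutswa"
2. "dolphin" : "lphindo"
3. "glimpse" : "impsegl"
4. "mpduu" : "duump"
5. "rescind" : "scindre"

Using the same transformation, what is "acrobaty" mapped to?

robatyac

Looking at the pairs, the operation is to move the first 2 characters to the end (rotate left by 2).
Doing the same to "acrobaty": "robatyac".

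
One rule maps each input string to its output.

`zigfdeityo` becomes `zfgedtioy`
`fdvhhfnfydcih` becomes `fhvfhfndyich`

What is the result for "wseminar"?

wmenira

Rule — swap each adjacent pair of characters (1↔2, 3↔4, ...), then delete the first character.
"wseminar" → "swmenira" → "wmenira".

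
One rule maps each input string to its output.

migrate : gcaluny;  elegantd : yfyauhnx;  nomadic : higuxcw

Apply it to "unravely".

Rule — shift every letter 6 places backward in the alphabet (wrapping around).
Applying that to "unravely" gives "ohlupyfs".

ohlupyfs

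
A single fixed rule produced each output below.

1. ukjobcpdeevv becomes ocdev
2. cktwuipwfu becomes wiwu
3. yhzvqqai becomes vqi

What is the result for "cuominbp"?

Rule — delete the first 2 characters, then keep every other character starting from the second (positions 2nd, 4th, 6th, ...).
Starting from "cuominbp": after the first operation, "ominbp"; after the second, "mnp".

mnp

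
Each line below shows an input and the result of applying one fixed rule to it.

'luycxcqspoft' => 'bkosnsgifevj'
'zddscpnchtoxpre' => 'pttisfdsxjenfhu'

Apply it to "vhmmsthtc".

What's happening: shift every letter 10 places backward in the alphabet (wrapping around).
For "vhmmsthtc" the result is "lxccijxjs".

lxccijxjs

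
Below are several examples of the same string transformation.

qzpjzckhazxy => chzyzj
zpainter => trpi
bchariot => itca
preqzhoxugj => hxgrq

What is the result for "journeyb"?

Rule — keep every other character starting from the second (positions 2nd, 4th, 6th, ...), then move the first 2 characters to the end (rotate left by 2).
For "journeyb", step one produces "oreb"; step two turns that into "ebor".

ebor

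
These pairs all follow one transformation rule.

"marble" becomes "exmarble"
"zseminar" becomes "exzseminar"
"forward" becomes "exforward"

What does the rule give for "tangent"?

The rule is to prepend "ex".
For "tangent" the result is "extangent".

extangent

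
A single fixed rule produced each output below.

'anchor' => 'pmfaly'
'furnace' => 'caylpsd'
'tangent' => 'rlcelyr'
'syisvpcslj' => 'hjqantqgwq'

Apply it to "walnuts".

The rule is to reverse the string, then shift every letter 2 places backward in the alphabet (wrapping around).
"walnuts" → "stunlaw" → "qrsljyu".

qrsljyu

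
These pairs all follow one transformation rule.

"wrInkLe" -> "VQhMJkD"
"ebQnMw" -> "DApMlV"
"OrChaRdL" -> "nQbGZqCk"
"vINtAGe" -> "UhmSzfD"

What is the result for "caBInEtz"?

BZahMdSY

What's happening: shift every letter 1 place backward in the alphabet (wrapping around), then flip the case of every letter.
On "caBInEtz" that produces "BZahMdSY".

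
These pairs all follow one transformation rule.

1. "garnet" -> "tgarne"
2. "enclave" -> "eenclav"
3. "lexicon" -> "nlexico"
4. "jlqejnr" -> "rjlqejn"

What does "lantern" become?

The transformation: move the last character to the front.
So "lantern" becomes "nlanter".

nlanter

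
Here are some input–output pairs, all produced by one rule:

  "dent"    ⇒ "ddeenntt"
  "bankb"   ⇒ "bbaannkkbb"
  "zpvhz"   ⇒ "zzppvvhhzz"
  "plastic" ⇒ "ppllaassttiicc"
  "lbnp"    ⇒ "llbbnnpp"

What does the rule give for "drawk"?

ddrraawwkk

Rule — double every character.
"drawk" → "ddrraawwkk".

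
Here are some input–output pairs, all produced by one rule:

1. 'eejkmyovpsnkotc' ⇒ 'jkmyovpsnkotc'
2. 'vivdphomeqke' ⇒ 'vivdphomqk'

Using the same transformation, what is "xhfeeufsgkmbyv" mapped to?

xhfufsgkmbyv

The pattern: remove every "e".
For "xhfeeufsgkmbyv" the result is "xhfufsgkmbyv".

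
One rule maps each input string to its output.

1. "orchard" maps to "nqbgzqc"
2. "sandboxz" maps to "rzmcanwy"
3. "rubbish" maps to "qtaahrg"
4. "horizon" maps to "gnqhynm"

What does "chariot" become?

The transformation: shift every letter 1 place backward in the alphabet (wrapping around).
Applying that to "chariot" gives "bgzqhns".

bgzqhns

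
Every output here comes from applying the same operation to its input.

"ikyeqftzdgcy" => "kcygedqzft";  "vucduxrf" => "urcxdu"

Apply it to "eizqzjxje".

The rule is to take characters alternately from the front and the back (1st, last, 2nd, 2nd-last, ...), then delete the first 2 characters.
Working it through for "eizqzjxje": intermediate "eeijzxqjz", final "ijzxqjz".

ijzxqjz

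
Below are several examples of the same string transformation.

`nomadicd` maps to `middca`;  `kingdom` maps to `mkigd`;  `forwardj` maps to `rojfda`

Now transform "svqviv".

What's happening: sort the characters into reverse alphabetical order, then delete the first 2 characters.
Working it through for "svqviv": intermediate "vvvsqi", final "vsqi".

vsqi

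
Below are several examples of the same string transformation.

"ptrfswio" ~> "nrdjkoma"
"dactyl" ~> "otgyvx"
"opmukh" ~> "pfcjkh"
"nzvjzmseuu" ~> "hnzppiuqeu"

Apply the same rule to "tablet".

Each output is the input with this applied: swap the front and back halves of the string, then shift every letter 5 places backward in the alphabet (wrapping around).
Working it through for "tablet": intermediate "lettab", final "gzoovw".

gzoovw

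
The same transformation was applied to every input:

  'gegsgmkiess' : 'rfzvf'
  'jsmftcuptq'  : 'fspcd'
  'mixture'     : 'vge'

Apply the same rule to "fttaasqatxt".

gnfnk

Each output is the input with this applied: keep every other character starting from the second (positions 2nd, 4th, 6th, ...), then shift every letter 13 places forward in the alphabet (wrapping around) — i.e. ROT13.
"fttaasqatxt" → "tasax" → "gnfnk".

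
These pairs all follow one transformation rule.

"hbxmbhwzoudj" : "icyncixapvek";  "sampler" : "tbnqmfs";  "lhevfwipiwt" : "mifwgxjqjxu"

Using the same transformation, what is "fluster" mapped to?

gmvtufs

What's happening: shift every letter 1 place forward in the alphabet (wrapping around).
For "fluster" the result is "gmvtufs".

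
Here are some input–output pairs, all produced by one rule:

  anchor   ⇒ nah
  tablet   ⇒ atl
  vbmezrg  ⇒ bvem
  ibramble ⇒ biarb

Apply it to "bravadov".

Rule — swap each adjacent pair of characters (1↔2, 3↔4, ...), then delete the last 3 characters.
Applying both steps to "bravadov": "rbvadavo", then "rbvad".

rbvad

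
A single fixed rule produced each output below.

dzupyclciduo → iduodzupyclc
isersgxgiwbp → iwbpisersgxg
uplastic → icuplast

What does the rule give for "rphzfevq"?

Each output is the input with this applied: move the first 2 characters to the end (rotate left by 2), then swap the front and back halves of the string.
Starting from "rphzfevq": after the first operation, "hzfevqrp"; after the second, "vqrphzfe".

vqrphzfe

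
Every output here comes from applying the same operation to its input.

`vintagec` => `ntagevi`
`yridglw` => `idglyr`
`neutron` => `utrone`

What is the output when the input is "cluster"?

ustecl

Each output is the input with this applied: delete the last character, then move the first 2 characters to the end (rotate left by 2).
On "cluster": the first step gives "cluste", and the second then gives "ustecl".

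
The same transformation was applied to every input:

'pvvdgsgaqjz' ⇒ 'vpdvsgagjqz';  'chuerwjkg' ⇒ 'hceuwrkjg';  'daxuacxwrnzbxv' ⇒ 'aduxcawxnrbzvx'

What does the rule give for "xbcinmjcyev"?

bxicmncjeyv

Looking at the pairs, the operation is to swap each adjacent pair of characters (1↔2, 3↔4, ...).
Applying that to "xbcinmjcyev" gives "bxicmncjeyv".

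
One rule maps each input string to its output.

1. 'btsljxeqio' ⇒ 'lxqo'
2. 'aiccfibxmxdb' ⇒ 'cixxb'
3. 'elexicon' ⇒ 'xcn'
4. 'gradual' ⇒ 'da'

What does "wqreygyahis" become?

Looking at the pairs, the operation is to delete the first 2 characters, then keep every other character starting from the second (positions 2nd, 4th, 6th, ...).
Starting from "wqreygyahis": after the first operation, "reygyahis"; after the second, "egai".
(Check on "aiccfibxmxdb": → "ccfibxmxdb" → "cixxb" ✓)

egai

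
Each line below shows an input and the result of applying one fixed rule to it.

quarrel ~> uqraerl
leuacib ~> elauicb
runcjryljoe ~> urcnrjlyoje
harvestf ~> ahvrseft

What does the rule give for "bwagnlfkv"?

What's happening: swap each adjacent pair of characters (1↔2, 3↔4, ...).
Doing the same to "bwagnlfkv": "wbgalnkfv".

wbgalnkfv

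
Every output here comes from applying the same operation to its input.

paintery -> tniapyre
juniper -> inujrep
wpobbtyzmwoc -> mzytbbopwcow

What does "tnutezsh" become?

The pattern: reverse the string, then move the first 3 characters to the end (rotate left by 3).
Working it through for "tnutezsh": intermediate "hszetunt", final "etunthsz".

etunthsz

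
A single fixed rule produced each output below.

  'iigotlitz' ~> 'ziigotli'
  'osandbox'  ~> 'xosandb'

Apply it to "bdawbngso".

obdawbng

Each output is the input with this applied: move the last character to the front, then delete the last character.
Starting from "bdawbngso": after the first operation, "obdawbngs"; after the second, "obdawbng".
(Check on "iigotlitz": → "ziigotlit" → "ziigotli" ✓)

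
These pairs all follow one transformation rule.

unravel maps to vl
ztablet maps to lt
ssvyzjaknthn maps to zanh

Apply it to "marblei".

The rule is to keep every other character starting from the first (positions 1st, 3rd, 5th, ...), then delete the first 2 characters.
Doing the same to "marblei": "li".

li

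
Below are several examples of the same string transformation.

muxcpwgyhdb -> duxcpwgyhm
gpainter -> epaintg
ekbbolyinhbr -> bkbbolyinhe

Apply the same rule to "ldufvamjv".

The pattern: delete the last character, then swap the first and last characters.
On "ldufvamjv": the first step gives "ldufvamj", and the second then gives "jdufvaml".

jdufvaml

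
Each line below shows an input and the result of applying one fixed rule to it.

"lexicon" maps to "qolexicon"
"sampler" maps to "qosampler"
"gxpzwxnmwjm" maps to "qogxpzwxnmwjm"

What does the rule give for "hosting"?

Rule — prepend "qo".
So "hosting" becomes "qohosting".

qohosting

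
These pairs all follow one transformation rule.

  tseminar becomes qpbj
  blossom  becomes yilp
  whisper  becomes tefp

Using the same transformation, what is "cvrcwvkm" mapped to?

The transformation: shift every letter 3 places backward in the alphabet (wrapping around), then keep only the first 4 characters.
So "cvrcwvkm" becomes "zsoz".

zsoz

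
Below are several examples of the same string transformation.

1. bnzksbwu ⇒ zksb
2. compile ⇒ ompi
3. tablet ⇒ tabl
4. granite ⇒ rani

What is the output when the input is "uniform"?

Each output is the input with this applied: move the last 2 characters to the front (rotate right by 2), then keep only the last 4 characters.
Working it through for "uniform": intermediate "rmunifo", final "nifo".

nifo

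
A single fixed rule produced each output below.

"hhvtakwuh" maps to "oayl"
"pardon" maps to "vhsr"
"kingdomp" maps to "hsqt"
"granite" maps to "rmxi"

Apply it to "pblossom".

wwsq

In each case the input is transformed by: shift every letter 4 places forward in the alphabet (wrapping around), then keep only the last 4 characters.
Starting from "pblossom": after the first operation, "tfpswwsq"; after the second, "wwsq".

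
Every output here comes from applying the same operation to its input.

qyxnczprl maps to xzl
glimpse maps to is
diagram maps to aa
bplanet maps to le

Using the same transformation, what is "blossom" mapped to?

oo

What's happening: keep one character in every 3, starting at position 3 (positions 3rd, 6th, 9th, ...).
So "blossom" becomes "oo".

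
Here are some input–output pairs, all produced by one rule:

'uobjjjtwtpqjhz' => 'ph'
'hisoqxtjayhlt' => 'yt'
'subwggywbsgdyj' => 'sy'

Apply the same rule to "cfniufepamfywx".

The transformation: keep one character in every 3, starting at position 1 (positions 1st, 4th, 7th, ...), then delete the first 3 characters.
Working it through for "cfniufepamfywx": intermediate "ciemw", final "mw".

mw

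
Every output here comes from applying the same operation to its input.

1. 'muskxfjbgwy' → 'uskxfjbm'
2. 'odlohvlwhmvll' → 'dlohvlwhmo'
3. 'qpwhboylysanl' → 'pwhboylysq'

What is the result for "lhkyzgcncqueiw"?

hkyzgcncqul

Looking at the pairs, the operation is to delete the last 3 characters, then move the first character to the end.
Starting from "lhkyzgcncqueiw": after the first operation, "lhkyzgcncqu"; after the second, "hkyzgcncqul".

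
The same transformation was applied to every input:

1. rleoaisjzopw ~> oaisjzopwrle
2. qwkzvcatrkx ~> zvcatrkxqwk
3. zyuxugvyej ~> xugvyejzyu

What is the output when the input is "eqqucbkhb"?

Looking at the pairs, the operation is to move the first 3 characters to the end (rotate left by 3).
So "eqqucbkhb" becomes "ucbkhbeqq".

ucbkhbeqq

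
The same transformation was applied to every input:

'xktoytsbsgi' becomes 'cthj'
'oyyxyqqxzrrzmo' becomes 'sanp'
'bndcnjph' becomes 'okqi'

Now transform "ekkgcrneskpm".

The pattern: shift every letter 1 place forward in the alphabet (wrapping around), then keep only the last 4 characters.
For "ekkgcrneskpm", step one produces "fllhdsoftlqn"; step two turns that into "tlqn".

tlqn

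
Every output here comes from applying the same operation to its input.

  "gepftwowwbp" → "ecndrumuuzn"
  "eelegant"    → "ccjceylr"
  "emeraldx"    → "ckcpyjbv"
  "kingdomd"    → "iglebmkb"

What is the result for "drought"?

bpmsefr

The transformation: shift every letter 2 places backward in the alphabet (wrapping around).
For "drought" the result is "bpmsefr".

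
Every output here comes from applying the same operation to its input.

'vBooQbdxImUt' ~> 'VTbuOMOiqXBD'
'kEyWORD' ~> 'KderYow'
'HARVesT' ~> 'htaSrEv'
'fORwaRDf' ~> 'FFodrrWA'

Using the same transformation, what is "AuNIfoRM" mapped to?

The transformation: take characters alternately from the front and the back (1st, last, 2nd, 2nd-last, ...), then flip the case of every letter.
On "AuNIfoRM": the first step gives "AMuRNoIf", and the second then gives "amUrnOiF".

amUrnOiF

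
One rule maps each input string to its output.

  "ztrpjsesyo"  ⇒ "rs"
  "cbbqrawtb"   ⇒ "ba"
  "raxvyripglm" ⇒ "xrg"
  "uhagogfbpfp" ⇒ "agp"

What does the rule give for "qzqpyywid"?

qy

The rule is to delete the last 2 characters, then keep one character in every 3, starting at position 3 (positions 3rd, 6th, 9th, ...).
Applying both steps to "qzqpyywid": "qzqpyyw", then "qy".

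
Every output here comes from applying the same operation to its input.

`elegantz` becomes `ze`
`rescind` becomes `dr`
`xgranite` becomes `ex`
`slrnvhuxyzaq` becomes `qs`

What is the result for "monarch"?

hm

Each output is the input with this applied: move the last character to the front, then keep only the first 2 characters.
Applying both steps to "monarch": "hmonarc", then "hm".
(Check on "elegantz": → "zelegant" → "ze" ✓)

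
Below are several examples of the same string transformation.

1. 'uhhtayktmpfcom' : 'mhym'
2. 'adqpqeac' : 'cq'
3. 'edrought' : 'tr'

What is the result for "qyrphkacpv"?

Rule — move the last 3 characters to the front (rotate right by 3), then keep one character in every 3, starting at position 3 (positions 3rd, 6th, 9th, ...).
"qyrphkacpv" → "cpvqyrphka" → "vrk".

vrk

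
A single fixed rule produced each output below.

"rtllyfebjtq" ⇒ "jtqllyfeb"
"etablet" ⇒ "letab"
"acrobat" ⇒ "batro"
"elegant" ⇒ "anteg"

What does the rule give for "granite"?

Each output is the input with this applied: delete the first 2 characters, then move the last 3 characters to the front (rotate right by 3).
"granite" → "anite" → "itean".

itean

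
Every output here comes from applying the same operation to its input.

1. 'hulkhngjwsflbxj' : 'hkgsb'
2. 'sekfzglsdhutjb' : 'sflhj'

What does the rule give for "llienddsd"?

led

What's happening: keep one character in every 3, starting at position 1 (positions 1st, 4th, 7th, ...).
"llienddsd" → "led".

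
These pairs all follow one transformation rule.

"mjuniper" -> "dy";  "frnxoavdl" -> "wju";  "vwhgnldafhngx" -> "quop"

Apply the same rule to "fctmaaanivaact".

cjrj

In each case the input is transformed by: keep one character in every 3, starting at position 3 (positions 3rd, 6th, 9th, ...), then shift every letter 9 places forward in the alphabet (wrapping around).
"fctmaaanivaact" → "taia" → "cjrj".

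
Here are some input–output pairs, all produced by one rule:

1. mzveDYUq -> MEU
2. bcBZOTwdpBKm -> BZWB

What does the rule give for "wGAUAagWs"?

WUG

Rule — keep one character in every 3, starting at position 1 (positions 1st, 4th, 7th, ...), then convert every letter to uppercase.
Starting from "wGAUAagWs": after the first operation, "wUg"; after the second, "WUG".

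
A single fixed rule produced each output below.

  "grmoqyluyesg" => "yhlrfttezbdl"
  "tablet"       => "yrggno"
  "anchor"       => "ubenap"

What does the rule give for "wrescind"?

Each output is the input with this applied: shift every letter 13 places forward in the alphabet (wrapping around) — i.e. ROT13, then swap the front and back halves of the string.
Working it through for "wrescind": intermediate "jerfpvaq", final "pvaqjerf".

pvaqjerf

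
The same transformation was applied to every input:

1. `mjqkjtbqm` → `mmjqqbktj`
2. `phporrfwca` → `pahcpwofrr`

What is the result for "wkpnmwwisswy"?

What's happening: take characters alternately from the front and the back (1st, last, 2nd, 2nd-last, ...).
So "wkpnmwwisswy" becomes "wykwpsnsmiww".

wykwpsnsmiww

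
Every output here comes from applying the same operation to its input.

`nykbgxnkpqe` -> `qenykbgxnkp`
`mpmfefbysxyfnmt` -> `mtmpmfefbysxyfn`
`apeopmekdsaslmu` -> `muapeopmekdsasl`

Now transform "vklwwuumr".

mrvklwwuu

Each output is the input with this applied: move the last 2 characters to the front (rotate right by 2).
Doing the same to "vklwwuumr": "mrvklwwuu".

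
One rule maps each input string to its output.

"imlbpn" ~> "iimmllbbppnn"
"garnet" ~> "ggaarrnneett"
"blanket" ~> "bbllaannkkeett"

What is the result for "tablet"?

ttaabblleett

In each case the input is transformed by: double every character.
For "tablet" the result is "ttaabblleett".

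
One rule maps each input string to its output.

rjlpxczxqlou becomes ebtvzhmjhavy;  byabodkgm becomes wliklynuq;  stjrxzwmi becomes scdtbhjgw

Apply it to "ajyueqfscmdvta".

kktieoapcmwnfd

The pattern: move the last character to the front, then shift every letter 10 places forward in the alphabet (wrapping around).
"ajyueqfscmdvta" → "kktieoapcmwnfd".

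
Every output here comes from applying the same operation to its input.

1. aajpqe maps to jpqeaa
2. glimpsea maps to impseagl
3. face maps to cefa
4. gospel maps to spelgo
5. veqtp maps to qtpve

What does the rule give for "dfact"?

actdf

Each output is the input with this applied: move the first 2 characters to the end (rotate left by 2).
On "dfact" that produces "actdf".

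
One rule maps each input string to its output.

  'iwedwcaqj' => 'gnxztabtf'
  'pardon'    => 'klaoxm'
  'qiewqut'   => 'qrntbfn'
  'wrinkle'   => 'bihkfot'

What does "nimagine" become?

bkfdxjfk

The transformation: shift every letter 3 places backward in the alphabet (wrapping around), then reverse the string.
Starting from "nimagine": after the first operation, "kfjxdfkb"; after the second, "bkfdxjfk".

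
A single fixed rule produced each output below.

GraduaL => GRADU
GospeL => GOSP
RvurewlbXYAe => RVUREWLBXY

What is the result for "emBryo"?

EMBR

The transformation: delete the last 2 characters, then convert every letter to uppercase.
"emBryo" → "emBr" → "EMBR".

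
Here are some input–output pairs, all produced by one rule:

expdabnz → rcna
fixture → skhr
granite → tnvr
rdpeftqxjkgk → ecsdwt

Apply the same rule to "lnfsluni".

ysya

Rule — shift every letter 13 places forward in the alphabet (wrapping around) — i.e. ROT13, then keep every other character starting from the first (positions 1st, 3rd, 5th, ...).
On "lnfsluni": the first step gives "yasfyhav", and the second then gives "ysya".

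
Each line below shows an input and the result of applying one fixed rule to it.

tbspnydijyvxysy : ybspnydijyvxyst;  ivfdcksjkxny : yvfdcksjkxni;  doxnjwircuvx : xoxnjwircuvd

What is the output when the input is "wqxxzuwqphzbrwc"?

What's happening: swap the first and last characters.
For "wqxxzuwqphzbrwc" the result is "cqxxzuwqphzbrww".

cqxxzuwqphzbrww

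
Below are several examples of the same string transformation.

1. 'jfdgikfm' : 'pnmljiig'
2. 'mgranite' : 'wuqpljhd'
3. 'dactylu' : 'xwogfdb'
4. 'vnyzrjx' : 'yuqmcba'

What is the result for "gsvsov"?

The rule is to shift every letter 3 places forward in the alphabet (wrapping around), then sort the characters into reverse alphabetical order.
On "gsvsov": the first step gives "jvyvry", and the second then gives "yyvvrj".

yyvvrj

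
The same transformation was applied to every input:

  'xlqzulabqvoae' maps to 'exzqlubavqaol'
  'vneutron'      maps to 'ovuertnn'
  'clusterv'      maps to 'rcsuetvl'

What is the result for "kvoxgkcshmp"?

The transformation: swap each adjacent pair of characters (1↔2, 3↔4, ...), then swap the first and last characters.
Doing the same to "kvoxgkcshmp": "pkxokgscmhv".

pkxokgscmhv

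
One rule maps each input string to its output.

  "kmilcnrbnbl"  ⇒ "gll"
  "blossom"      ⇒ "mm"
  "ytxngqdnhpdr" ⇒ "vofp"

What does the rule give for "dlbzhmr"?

zk

Each output is the input with this applied: shift every letter 2 places backward in the alphabet (wrapping around), then keep one character in every 3, starting at position 3 (positions 3rd, 6th, 9th, ...).
For "dlbzhmr" the result is "zk".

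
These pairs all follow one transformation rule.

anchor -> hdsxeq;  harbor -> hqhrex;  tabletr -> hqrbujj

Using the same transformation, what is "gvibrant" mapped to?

jlyrhqdw

Looking at the pairs, the operation is to swap the first and last characters, then shift every letter 10 places backward in the alphabet (wrapping around).
Doing the same to "gvibrant": "jlyrhqdw".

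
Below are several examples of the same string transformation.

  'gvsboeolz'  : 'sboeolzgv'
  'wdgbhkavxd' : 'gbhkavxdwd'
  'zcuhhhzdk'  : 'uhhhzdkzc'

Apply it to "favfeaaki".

vfeaakifa

The rule is to move the first 2 characters to the end (rotate left by 2).
Applying that to "favfeaaki" gives "vfeaakifa".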